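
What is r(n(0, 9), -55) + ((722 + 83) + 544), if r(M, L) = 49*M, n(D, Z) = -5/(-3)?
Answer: 4292/3 ≈ 1430.7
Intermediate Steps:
n(D, Z) = 5/3 (n(D, Z) = -5*(-⅓) = 5/3)
r(n(0, 9), -55) + ((722 + 83) + 544) = 49*(5/3) + ((722 + 83) + 544) = 245/3 + (805 + 544) = 245/3 + 1349 = 4292/3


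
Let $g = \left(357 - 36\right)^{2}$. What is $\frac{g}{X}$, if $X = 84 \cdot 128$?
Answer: $\frac{34347}{3584} \approx 9.5834$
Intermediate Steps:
$g = 103041$ ($g = 321^{2} = 103041$)
$X = 10752$
$\frac{g}{X} = \frac{103041}{10752} = 103041 \cdot \frac{1}{10752} = \frac{34347}{3584}$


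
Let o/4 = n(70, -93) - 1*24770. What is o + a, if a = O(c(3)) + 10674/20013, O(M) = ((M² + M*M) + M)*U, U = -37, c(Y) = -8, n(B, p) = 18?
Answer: -690098050/6671 ≈ -1.0345e+5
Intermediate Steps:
O(M) = -74*M² - 37*M (O(M) = ((M² + M*M) + M)*(-37) = ((M² + M²) + M)*(-37) = (2*M² + M)*(-37) = (M + 2*M²)*(-37) = -74*M² - 37*M)
o = -99008 (o = 4*(18 - 1*24770) = 4*(18 - 24770) = 4*(-24752) = -99008)
a = -29615682/6671 (a = -37*(-8)*(1 + 2*(-8)) + 10674/20013 = -37*(-8)*(1 - 16) + 10674*(1/20013) = -37*(-8)*(-15) + 3558/6671 = -4440 + 3558/6671 = -29615682/6671 ≈ -4439.5)
o + a = -99008 - 29615682/6671 = -690098050/6671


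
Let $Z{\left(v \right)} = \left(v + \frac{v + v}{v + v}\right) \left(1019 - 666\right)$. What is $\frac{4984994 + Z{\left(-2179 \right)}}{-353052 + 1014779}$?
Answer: $\frac{4216160}{661727} \approx 6.3715$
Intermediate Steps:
$Z{\left(v \right)} = 353 + 353 v$ ($Z{\left(v \right)} = \left(v + \frac{2 v}{2 v}\right) 353 = \left(v + 2 v \frac{1}{2 v}\right) 353 = \left(v + 1\right) 353 = \left(1 + v\right) 353 = 353 + 353 v$)
$\frac{4984994 + Z{\left(-2179 \right)}}{-353052 + 1014779} = \frac{4984994 + \left(353 + 353 \left(-2179\right)\right)}{-353052 + 1014779} = \frac{4984994 + \left(353 - 769187\right)}{661727} = \left(4984994 - 768834\right) \frac{1}{661727} = 4216160 \cdot \frac{1}{661727} = \frac{4216160}{661727}$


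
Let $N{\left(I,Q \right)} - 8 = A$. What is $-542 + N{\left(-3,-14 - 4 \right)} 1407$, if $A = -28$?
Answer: $-28682$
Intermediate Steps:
$N{\left(I,Q \right)} = -20$ ($N{\left(I,Q \right)} = 8 - 28 = -20$)
$-542 + N{\left(-3,-14 - 4 \right)} 1407 = -542 - 28140 = -28682$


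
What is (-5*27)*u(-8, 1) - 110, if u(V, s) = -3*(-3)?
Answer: -1325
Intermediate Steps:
u(V, s) = 9
(-5*27)*u(-8, 1) - 110 = -5*27*9 - 110 = -135*9 - 110 = -1215 - 110 = -1325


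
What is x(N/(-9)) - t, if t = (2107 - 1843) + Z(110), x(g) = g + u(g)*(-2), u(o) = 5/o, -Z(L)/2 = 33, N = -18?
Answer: -201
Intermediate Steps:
Z(L) = -66 (Z(L) = -2*33 = -66)
x(g) = g - 10/g (x(g) = g + (5/g)*(-2) = g - 10/g)
t = 198 (t = (2107 - 1843) - 66 = 264 - 66 = 198)
x(N/(-9)) - t = (-18/(-9) - 10/(-18/(-9))) - 1*198 = (-⅑*(-18) - 10/((-⅑*(-18)))) - 198 = (2 - 10/2) - 198 = (2 - 10*½) - 198 = (2 - 5) - 198 = -3 - 198 = -201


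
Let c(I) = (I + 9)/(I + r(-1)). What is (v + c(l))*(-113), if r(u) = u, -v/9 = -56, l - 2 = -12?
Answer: -626585/11 ≈ -56962.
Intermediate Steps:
l = -10 (l = 2 - 12 = -10)
v = 504 (v = -9*(-56) = 504)
c(I) = (9 + I)/(-1 + I) (c(I) = (I + 9)/(I - 1) = (9 + I)/(-1 + I))
(v + c(l))*(-113) = (504 + (9 - 10)/(-1 - 10))*(-113) = (504 - 1/(-11))*(-113) = (504 - 1/11*(-1))*(-113) = (504 + 1/11)*(-113) = (5545/11)*(-113) = -626585/11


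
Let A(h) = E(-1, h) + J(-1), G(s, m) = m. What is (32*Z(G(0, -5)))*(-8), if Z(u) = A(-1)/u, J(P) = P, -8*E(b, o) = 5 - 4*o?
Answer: -544/5 ≈ -108.80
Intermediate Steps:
E(b, o) = -5/8 + o/2 (E(b, o) = -(5 - 4*o)/8 = -5/8 + o/2)
A(h) = -13/8 + h/2 (A(h) = (-5/8 + h/2) - 1 = -13/8 + h/2)
Z(u) = -17/(8*u) (Z(u) = (-13/8 + (½)*(-1))/u = (-13/8 - ½)/u = -17/(8*u))
(32*Z(G(0, -5)))*(-8) = (32*(-17/8/(-5)))*(-8) = (32*(-17/8*(-⅕)))*(-8) = (32*(17/40))*(-8) = (68/5)*(-8) = -544/5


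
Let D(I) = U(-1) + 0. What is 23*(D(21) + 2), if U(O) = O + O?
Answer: 0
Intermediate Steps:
U(O) = 2*O
D(I) = -2 (D(I) = 2*(-1) + 0 = -2 + 0 = -2)
23*(D(21) + 2) = 23*(-2 + 2) = 23*0 = 0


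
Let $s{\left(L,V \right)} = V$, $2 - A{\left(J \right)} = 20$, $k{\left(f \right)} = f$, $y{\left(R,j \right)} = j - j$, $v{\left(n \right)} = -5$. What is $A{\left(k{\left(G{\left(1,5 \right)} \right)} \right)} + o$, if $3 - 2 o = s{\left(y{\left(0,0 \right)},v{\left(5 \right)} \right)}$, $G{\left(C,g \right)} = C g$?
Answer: $-14$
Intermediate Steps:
$y{\left(R,j \right)} = 0$
$A{\left(J \right)} = -18$ ($A{\left(J \right)} = 2 - 20 = -18$)
$o = 4$ ($o = \frac{3}{2} - - \frac{5}{2} = \frac{3}{2} + \frac{5}{2} = 4$)
$A{\left(k{\left(G{\left(1,5 \right)} \right)} \right)} + o = -18 + 4 = -14$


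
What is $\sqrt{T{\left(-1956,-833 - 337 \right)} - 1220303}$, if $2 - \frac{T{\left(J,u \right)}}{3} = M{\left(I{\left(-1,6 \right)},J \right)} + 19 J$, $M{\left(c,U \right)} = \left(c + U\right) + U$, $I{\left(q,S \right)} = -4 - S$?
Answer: $i \sqrt{1097039} \approx 1047.4 i$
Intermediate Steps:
$M{\left(c,U \right)} = c + 2 U$ ($M{\left(c,U \right)} = \left(U + c\right) + U = c + 2 U$)
$T{\left(J,u \right)} = 36 - 63 J$ ($T{\left(J,u \right)} = 6 - 3 \left(\left(\left(-4 - 6\right) + 2 J\right) + 19 J\right) = 6 - 3 \left(\left(-10 + 2 J\right) + 19 J\right) = 6 - 3 \left(-10 + 21 J\right) = 6 - \left(-30 + 63 J\right) = 36 - 63 J$)
$\sqrt{T{\left(-1956,-833 - 337 \right)} - 1220303} = \sqrt{\left(36 - -123228\right) - 1220303} = \sqrt{\left(36 + 123228\right) - 1220303} = \sqrt{123264 - 1220303} = \sqrt{-1097039} = i \sqrt{1097039}$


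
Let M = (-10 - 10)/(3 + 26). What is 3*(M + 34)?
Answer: 2898/29 ≈ 99.931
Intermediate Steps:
M = -20/29 ≈ -0.68966
3*(M + 34) = 3*(-20/29 + 34) = 3*(966/29) = 2898/29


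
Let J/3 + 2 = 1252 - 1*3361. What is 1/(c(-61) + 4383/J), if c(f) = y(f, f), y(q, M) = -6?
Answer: -2111/14127 ≈ -0.14943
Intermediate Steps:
J = -6333 (J = -6 + 3*(1252 - 1*3361) = -6 + 3*(1252 - 3361) = -6 + 3*(-2109) = -6 - 6327 = -6333)
c(f) = -6
1/(c(-61) + 4383/J) = 1/(-6 + 4383/(-6333)) = 1/(-6 + 4383*(-1/6333)) = 1/(-6 - 1461/2111) = 1/(-14127/2111) = -2111/14127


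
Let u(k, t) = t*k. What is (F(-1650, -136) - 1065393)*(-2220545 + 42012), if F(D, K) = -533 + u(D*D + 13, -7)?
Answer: 43839745860561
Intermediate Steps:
u(k, t) = k*t
F(D, K) = -624 - 7*D² (F(D, K) = -533 + (D*D + 13)*(-7) = -533 + (D² + 13)*(-7) = -533 + (13 + D²)*(-7) = -533 + (-91 - 7*D²) = -624 - 7*D²)
(F(-1650, -136) - 1065393)*(-2220545 + 42012) = ((-624 - 7*(-1650)²) - 1065393)*(-2220545 + 42012) = ((-624 - 7*2722500) - 1065393)*(-2178533) = ((-624 - 19057500) - 1065393)*(-2178533) = (-19058124 - 1065393)*(-2178533) = -20123517*(-2178533) = 43839745860561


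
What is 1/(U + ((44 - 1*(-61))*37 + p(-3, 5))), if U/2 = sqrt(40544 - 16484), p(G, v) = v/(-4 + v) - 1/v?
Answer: 32415/125285867 - 100*sqrt(6015)/375857601 ≈ 0.00023809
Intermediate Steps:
p(G, v) = -1/v + v/(-4 + v)
U = 4*sqrt(6015) (U = 2*sqrt(40544 - 16484) = 2*sqrt(24060) = 2*(2*sqrt(6015)) = 4*sqrt(6015) ≈ 310.23)
1/(U + ((44 - 1*(-61))*37 + p(-3, 5))) = 1/(4*sqrt(6015) + ((44 - 1*(-61))*37 + (4 + 5**2 - 1*5)/(5*(-4 + 5)))) = 1/(4*sqrt(6015) + ((44 + 61)*37 + (1/5)*(4 + 25 - 5)/1)) = 1/(4*sqrt(6015) + (105*37 + (1/5)*1*24)) = 1/(4*sqrt(6015) + (3885 + 24/5)) = 1/(4*sqrt(6015) + 19449/5) = 1/(19449/5 + 4*sqrt(6015))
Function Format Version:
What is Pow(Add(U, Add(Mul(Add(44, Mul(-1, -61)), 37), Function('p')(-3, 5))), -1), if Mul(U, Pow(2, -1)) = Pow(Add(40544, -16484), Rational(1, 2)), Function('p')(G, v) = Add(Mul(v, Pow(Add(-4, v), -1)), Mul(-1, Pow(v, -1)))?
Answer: Add(Rational(32415, 125285867), Mul(Rational(-100, 375857601), Pow(6015, Rational(1, 2)))) ≈ 0.00023809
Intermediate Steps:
Function('p')(G, v) = Add(Mul(-1, Pow(v, -1)), Mul(v, Pow(Add(-4, v), -1)))
U = Mul(4, Pow(6015, Rational(1, 2))) (U = Mul(2, Pow(Add(40544, -16484), Rational(1, 2))) = Mul(2, Pow(24060, Rational(1, 2))) = Mul(2, Mul(2, Pow(6015, Rational(1, 2)))) = Mul(4, Pow(6015, Rational(1, 2))) ≈ 310.23)
Pow(Add(U, Add(Mul(Add(44, Mul(-1, -61)), 37), Function('p')(-3, 5))), -1) = Pow(Add(Mul(4, Pow(6015, Rational(1, 2))), Add(Mul(Add(44, Mul(-1, -61)), 37), Mul(Pow(5, -1), Pow(Add(-4, 5), -1), Add(4, Pow(5, 2), Mul(-1, 5))))), -1) = Pow(Add(Mul(4, Pow(6015, Rational(1, 2))), Add(Mul(Add(44, 61), 37), Mul(Rational(1, 5), Pow(1, -1), Add(4, 25, -5)))), -1) = Pow(Add(Mul(4, Pow(6015, Rational(1, 2))), Add(Mul(105, 37), Mul(Rational(1, 5), 1, 24))), -1) = Pow(Add(Mul(4, Pow(6015, Rational(1, 2))), Add(3885, Rational(24, 5))), -1) = Pow(Add(Mul(4, Pow(6015, Rational(1, 2))), Rational(19449, 5)), -1) = Pow(Add(Rational(19449, 5), Mul(4, Pow(6015, Rational(1, 2)))), -1)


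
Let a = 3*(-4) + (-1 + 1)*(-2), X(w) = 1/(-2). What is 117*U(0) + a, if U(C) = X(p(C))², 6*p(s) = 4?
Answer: 69/4 ≈ 17.250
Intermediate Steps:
p(s) = ⅔ (p(s) = (⅙)*4 = ⅔)
X(w) = -½
U(C) = ¼ (U(C) = (-½)² = ¼)
a = -12 (a = -12 + 0*(-2) = -12 + 0 = -12)
117*U(0) + a = 117*(¼) - 12 = 117/4 - 12 = 69/4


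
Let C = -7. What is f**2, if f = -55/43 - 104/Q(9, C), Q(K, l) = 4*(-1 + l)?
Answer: 114921/29584 ≈ 3.8846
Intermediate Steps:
Q(K, l) = -4 + 4*l
f = 339/172 (f = -55/43 - 104/(-4 + 4*(-7)) = -55*1/43 - 104/(-4 - 28) = -55/43 - 104/(-32) = -55/43 - 104*(-1/32) = -55/43 + 13/4 = 339/172 ≈ 1.9709)
f**2 = (339/172)**2 = 114921/29584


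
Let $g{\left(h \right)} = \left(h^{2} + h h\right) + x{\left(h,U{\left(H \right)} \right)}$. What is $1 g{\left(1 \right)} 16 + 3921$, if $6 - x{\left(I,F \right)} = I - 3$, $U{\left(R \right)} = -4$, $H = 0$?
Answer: $4081$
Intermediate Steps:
$x{\left(I,F \right)} = 9 - I$ ($x{\left(I,F \right)} = 6 - \left(I - 3\right) = 6 - \left(-3 + I\right) = 9 - I$)
$g{\left(h \right)} = 9 - h + 2 h^{2}$ ($g{\left(h \right)} = \left(h^{2} + h h\right) - \left(-9 + h\right) = \left(h^{2} + h^{2}\right) - \left(-9 + h\right) = 2 h^{2} - \left(-9 + h\right) = 9 - h + 2 h^{2}$)
$1 g{\left(1 \right)} 16 + 3921 = 1 \left(9 - 1 + 2 \cdot 1^{2}\right) 16 + 3921 = 1 \left(9 - 1 + 2 \cdot 1\right) 16 + 3921 = 1 \left(9 - 1 + 2\right) 16 + 3921 = 1 \cdot 10 \cdot 16 + 3921 = 10 \cdot 16 + 3921 = 160 + 3921 = 4081$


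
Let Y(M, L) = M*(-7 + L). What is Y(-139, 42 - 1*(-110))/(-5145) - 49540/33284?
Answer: 20797786/8562309 ≈ 2.4290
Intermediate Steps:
Y(-139, 42 - 1*(-110))/(-5145) - 49540/33284 = -139*(-7 + (42 - 1*(-110)))/(-5145) - 49540/33284 = -139*(-7 + (42 + 110))*(-1/5145) - 49540*1/33284 = -139*(-7 + 152)*(-1/5145) - 12385/8321 = -139*145*(-1/5145) - 12385/8321 = -20155*(-1/5145) - 12385/8321 = 4031/1029 - 12385/8321 = 20797786/8562309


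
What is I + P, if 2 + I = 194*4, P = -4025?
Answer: -3251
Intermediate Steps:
I = 774 (I = -2 + 194*4 = -2 + 776 = 774)
I + P = 774 - 4025 = -3251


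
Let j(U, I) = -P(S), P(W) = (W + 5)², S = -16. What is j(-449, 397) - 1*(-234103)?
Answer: 233982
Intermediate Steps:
P(W) = (5 + W)²
j(U, I) = -121 (j(U, I) = -(5 - 16)² = -1*(-11)² = -1*121 = -121)
j(-449, 397) - 1*(-234103) = -121 - 1*(-234103) = -121 + 234103 = 233982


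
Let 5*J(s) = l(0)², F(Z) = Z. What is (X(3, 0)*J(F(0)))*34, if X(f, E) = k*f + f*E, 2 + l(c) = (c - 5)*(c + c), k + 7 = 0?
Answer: -2856/5 ≈ -571.20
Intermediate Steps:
k = -7 (k = -7 + 0 = -7)
l(c) = -2 + 2*c*(-5 + c) (l(c) = -2 + (c - 5)*(c + c) = -2 + (-5 + c)*(2*c) = -2 + 2*c*(-5 + c))
J(s) = ⅘ (J(s) = (-2 - 10*0 + 2*0²)²/5 = (-2 + 0 + 2*0)²/5 = (-2 + 0 + 0)²/5 = (⅕)*(-2)² = (⅕)*4 = ⅘)
X(f, E) = -7*f + E*f (X(f, E) = -7*f + f*E = -7*f + E*f)
(X(3, 0)*J(F(0)))*34 = ((3*(-7 + 0))*(⅘))*34 = ((3*(-7))*(⅘))*34 = -21*⅘*34 = -84/5*34 = -2856/5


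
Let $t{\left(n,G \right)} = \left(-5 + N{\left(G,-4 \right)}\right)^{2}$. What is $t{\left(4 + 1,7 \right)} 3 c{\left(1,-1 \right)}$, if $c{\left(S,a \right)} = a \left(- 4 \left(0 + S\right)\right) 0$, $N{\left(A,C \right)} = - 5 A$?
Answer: $0$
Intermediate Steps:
$c{\left(S,a \right)} = 0$ ($c{\left(S,a \right)} = a \left(- 4 S\right) 0 = - 4 S a 0 = 0$)
$t{\left(n,G \right)} = \left(-5 - 5 G\right)^{2}$
$t{\left(4 + 1,7 \right)} 3 c{\left(1,-1 \right)} = 25 \left(1 + 7\right)^{2} \cdot 3 \cdot 0 = 25 \cdot 8^{2} \cdot 3 \cdot 0 = 25 \cdot 64 \cdot 3 \cdot 0 = 1600 \cdot 3 \cdot 0 = 4800 \cdot 0 = 0$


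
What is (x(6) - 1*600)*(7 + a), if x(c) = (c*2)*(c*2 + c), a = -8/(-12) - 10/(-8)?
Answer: -3424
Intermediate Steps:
a = 23/12 (a = -8*(-1/12) - 10*(-1/8) = 2/3 + 5/4 = 23/12 ≈ 1.9167)
x(c) = 6*c**2 (x(c) = (2*c)*(2*c + c) = (2*c)*(3*c) = 6*c**2)
(x(6) - 1*600)*(7 + a) = (6*6**2 - 1*600)*(7 + 23/12) = (6*36 - 600)*(107/12) = (216 - 600)*(107/12) = -384*107/12 = -3424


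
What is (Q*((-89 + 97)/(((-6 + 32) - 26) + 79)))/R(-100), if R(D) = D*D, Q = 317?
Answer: 317/98750 ≈ 0.0032101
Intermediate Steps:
R(D) = D**2
(Q*((-89 + 97)/(((-6 + 32) - 26) + 79)))/R(-100) = (317*((-89 + 97)/(((-6 + 32) - 26) + 79)))/((-100)**2) = (317*(8/((26 - 26) + 79)))/10000 = (317*(8/(0 + 79)))*(1/10000) = (317*(8/79))*(1/10000) = (2536/79)*(1/10000) = 317/98750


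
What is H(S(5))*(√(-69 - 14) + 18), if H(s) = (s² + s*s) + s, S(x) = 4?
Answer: 648 + 36*I*√83 ≈ 648.0 + 327.98*I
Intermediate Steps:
H(s) = s + 2*s² (H(s) = (s² + s²) + s = 2*s² + s = s + 2*s²)
H(S(5))*(√(-69 - 14) + 18) = (4*(1 + 2*4))*(√(-69 - 14) + 18) = (4*(1 + 8))*(√(-83) + 18) = (4*9)*(I*√83 + 18) = 36*(18 + I*√83) = 648 + 36*I*√83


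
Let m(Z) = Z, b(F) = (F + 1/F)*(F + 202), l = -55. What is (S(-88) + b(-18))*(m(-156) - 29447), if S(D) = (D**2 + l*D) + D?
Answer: -2444142092/9 ≈ -2.7157e+8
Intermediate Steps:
S(D) = D**2 - 54*D (S(D) = (D**2 - 55*D) + D = D**2 - 54*D)
b(F) = (202 + F)*(F + 1/F) (b(F) = (F + 1/F)*(202 + F) = (202 + F)*(F + 1/F))
(S(-88) + b(-18))*(m(-156) - 29447) = (-88*(-54 - 88) + (1 + (-18)**2 + 202*(-18) + 202/(-18)))*(-156 - 29447) = (-88*(-142) + (1 + 324 - 3636 + 202*(-1/18)))*(-29603) = (12496 + (1 + 324 - 3636 - 101/9))*(-29603) = (12496 - 29900/9)*(-29603) = (82564/9)*(-29603) = -2444142092/9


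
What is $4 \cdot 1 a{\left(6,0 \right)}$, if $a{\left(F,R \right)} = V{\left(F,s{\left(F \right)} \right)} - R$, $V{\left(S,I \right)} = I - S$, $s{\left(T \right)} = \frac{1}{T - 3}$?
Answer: $- \frac{68}{3} \approx -22.667$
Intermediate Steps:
$s{\left(T \right)} = \frac{1}{-3 + T}$
$a{\left(F,R \right)} = \frac{1}{-3 + F} - F - R$ ($a{\left(F,R \right)} = \left(\frac{1}{-3 + F} - F\right) - R = \frac{1}{-3 + F} - F - R$)
$4 \cdot 1 a{\left(6,0 \right)} = 4 \cdot 1 \frac{1 - \left(-3 + 6\right) \left(6 + 0\right)}{-3 + 6} = 4 \frac{1 - 3 \cdot 6}{3} = 4 \frac{1 - 18}{3} = 4 \cdot \frac{1}{3} \left(-17\right) = 4 \left(- \frac{17}{3}\right) = - \frac{68}{3}$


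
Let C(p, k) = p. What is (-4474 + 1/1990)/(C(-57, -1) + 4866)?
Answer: -2967753/3189970 ≈ -0.93034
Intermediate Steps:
(-4474 + 1/1990)/(C(-57, -1) + 4866) = (-4474 + 1/1990)/(-57 + 4866) = (-4474 + 1/1990)/4809 = -8903259/1990*1/4809 = -2967753/3189970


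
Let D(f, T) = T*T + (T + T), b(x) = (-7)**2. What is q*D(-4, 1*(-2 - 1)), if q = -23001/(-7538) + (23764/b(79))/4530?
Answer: 2642332501/278868310 ≈ 9.4752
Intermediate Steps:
b(x) = 49
D(f, T) = T**2 + 2*T
q = 2642332501/836604930 (q = -23001/(-7538) + (23764/49)/4530 = -23001*(-1/7538) + (23764*(1/49))*(1/4530) = 23001/7538 + (23764/49)*(1/4530) = 23001/7538 + 11882/110985 = 2642332501/836604930 ≈ 3.1584)
q*D(-4, 1*(-2 - 1)) = 2642332501*((1*(-2 - 1))*(2 + 1*(-2 - 1)))/836604930 = 2642332501*((1*(-3))*(2 + 1*(-3)))/836604930 = 2642332501*(-3*(2 - 3))/836604930 = 2642332501*(-3*(-1))/836604930 = (2642332501/836604930)*3 = 2642332501/278868310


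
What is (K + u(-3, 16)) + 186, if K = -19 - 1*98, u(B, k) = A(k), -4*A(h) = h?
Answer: 65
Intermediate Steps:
A(h) = -h/4
u(B, k) = -k/4
K = -117 (K = -19 - 98 = -117)
(K + u(-3, 16)) + 186 = (-117 - ¼*16) + 186 = (-117 - 4) + 186 = -121 + 186 = 65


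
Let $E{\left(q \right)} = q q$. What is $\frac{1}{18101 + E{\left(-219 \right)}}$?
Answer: $\frac{1}{66062} \approx 1.5137 \cdot 10^{-5}$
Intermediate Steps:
$E{\left(q \right)} = q^{2}$
$\frac{1}{18101 + E{\left(-219 \right)}} = \frac{1}{18101 + \left(-219\right)^{2}} = \frac{1}{18101 + 47961} = \frac{1}{66062}$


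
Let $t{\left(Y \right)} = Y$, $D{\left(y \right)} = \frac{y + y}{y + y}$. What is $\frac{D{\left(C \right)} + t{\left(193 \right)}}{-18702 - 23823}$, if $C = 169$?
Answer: $- \frac{194}{42525} \approx -0.004562$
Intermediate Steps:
$D{\left(y \right)} = 1$ ($D{\left(y \right)} = \frac{2 y}{2 y} = 2 y \frac{1}{2 y} = 1$)
$\frac{D{\left(C \right)} + t{\left(193 \right)}}{-18702 - 23823} = \frac{1 + 193}{-18702 - 23823} = \frac{194}{-42525} = 194 \left(- \frac{1}{42525}\right) = - \frac{194}{42525}$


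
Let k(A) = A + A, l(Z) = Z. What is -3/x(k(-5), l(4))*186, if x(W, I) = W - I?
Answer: 279/7 ≈ 39.857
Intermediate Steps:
k(A) = 2*A
-3/x(k(-5), l(4))*186 = -3/(2*(-5) - 1*4)*186 = -3/(-10 - 4)*186 = -3/(-14)*186 = -3*(-1/14)*186 = (3/14)*186 = 279/7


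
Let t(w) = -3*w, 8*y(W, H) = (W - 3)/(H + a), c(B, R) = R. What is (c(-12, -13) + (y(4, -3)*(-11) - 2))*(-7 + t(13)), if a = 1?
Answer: 5267/8 ≈ 658.38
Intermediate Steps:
y(W, H) = (-3 + W)/(8*(1 + H)) (y(W, H) = ((W - 3)/(H + 1))/8 = ((-3 + W)/(1 + H))/8 = (-3 + W)/(8*(1 + H)))
(c(-12, -13) + (y(4, -3)*(-11) - 2))*(-7 + t(13)) = (-13 + (((-3 + 4)/(8*(1 - 3)))*(-11) - 2))*(-7 - 3*13) = (-13 + (((⅛)*1/(-2))*(-11) - 2))*(-7 - 39) = (-13 + (((⅛)*(-½)*1)*(-11) - 2))*(-46) = (-13 + (-1/16*(-11) - 2))*(-46) = (-13 + (11/16 - 2))*(-46) = (-13 - 21/16)*(-46) = -229/16*(-46) = 5267/8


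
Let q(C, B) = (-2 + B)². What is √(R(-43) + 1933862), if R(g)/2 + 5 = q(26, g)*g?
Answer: √1759702 ≈ 1326.5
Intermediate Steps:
R(g) = -10 + 2*g*(-2 + g)² (R(g) = -10 + 2*((-2 + g)²*g) = -10 + 2*(g*(-2 + g)²) = -10 + 2*g*(-2 + g)²)
√(R(-43) + 1933862) = √((-10 + 2*(-43)*(-2 - 43)²) + 1933862) = √((-10 + 2*(-43)*(-45)²) + 1933862) = √((-10 + 2*(-43)*2025) + 1933862) = √((-10 - 174150) + 1933862) = √(-174160 + 1933862) = √1759702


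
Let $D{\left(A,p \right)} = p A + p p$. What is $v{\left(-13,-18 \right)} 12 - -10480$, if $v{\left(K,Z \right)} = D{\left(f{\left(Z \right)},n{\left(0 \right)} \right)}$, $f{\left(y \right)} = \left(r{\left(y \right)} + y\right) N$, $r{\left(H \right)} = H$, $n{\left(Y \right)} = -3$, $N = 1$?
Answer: $11884$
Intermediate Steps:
$f{\left(y \right)} = 2 y$ ($f{\left(y \right)} = \left(y + y\right) 1 = 2 y 1 = 2 y$)
$D{\left(A,p \right)} = p^{2} + A p$ ($D{\left(A,p \right)} = A p + p^{2} = p^{2} + A p$)
$v{\left(K,Z \right)} = 9 - 6 Z$ ($v{\left(K,Z \right)} = - 3 \left(2 Z - 3\right) = - 3 \left(-3 + 2 Z\right) = 9 - 6 Z$)
$v{\left(-13,-18 \right)} 12 - -10480 = \left(9 - -108\right) 12 - -10480 = \left(9 + 108\right) 12 + 10480 = 117 \cdot 12 + 10480 = 1404 + 10480 = 11884$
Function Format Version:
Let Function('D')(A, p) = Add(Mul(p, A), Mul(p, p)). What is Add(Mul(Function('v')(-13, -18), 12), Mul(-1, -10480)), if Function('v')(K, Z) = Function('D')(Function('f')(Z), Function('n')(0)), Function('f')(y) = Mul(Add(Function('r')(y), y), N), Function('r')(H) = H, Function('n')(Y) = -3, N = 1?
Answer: 11884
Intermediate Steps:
Function('f')(y) = Mul(2, y) (Function('f')(y) = Mul(Add(y, y), 1) = Mul(Mul(2, y), 1) = Mul(2, y))
Function('D')(A, p) = Add(Pow(p, 2), Mul(A, p)) (Function('D')(A, p) = Add(Mul(A, p), Pow(p, 2)) = Add(Pow(p, 2), Mul(A, p)))
Function('v')(K, Z) = Add(9, Mul(-6, Z)) (Function('v')(K, Z) = Mul(-3, Add(Mul(2, Z), -3)) = Mul(-3, Add(-3, Mul(2, Z))) = Add(9, Mul(-6, Z)))
Add(Mul(Function('v')(-13, -18), 12), Mul(-1, -10480)) = Add(Mul(Add(9, Mul(-6, -18)), 12), Mul(-1, -10480)) = Add(Mul(Add(9, 108), 12), 10480) = Add(Mul(117, 12), 10480) = Add(1404, 10480) = 11884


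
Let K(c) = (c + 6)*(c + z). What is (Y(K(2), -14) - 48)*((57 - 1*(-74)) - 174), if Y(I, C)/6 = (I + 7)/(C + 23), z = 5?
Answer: 258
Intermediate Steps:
K(c) = (5 + c)*(6 + c) (K(c) = (c + 6)*(c + 5) = (6 + c)*(5 + c) = (5 + c)*(6 + c))
Y(I, C) = 6*(7 + I)/(23 + C) (Y(I, C) = 6*((I + 7)/(C + 23)) = 6*((7 + I)/(23 + C)) = 6*(7 + I)/(23 + C))
(Y(K(2), -14) - 48)*((57 - 1*(-74)) - 174) = (6*(7 + (30 + 2² + 11*2))/(23 - 14) - 48)*((57 - 1*(-74)) - 174) = (6*(7 + (30 + 4 + 22))/9 - 48)*((57 + 74) - 174) = (6*(⅑)*(7 + 56) - 48)*(131 - 174) = (6*(⅑)*63 - 48)*(-43) = (42 - 48)*(-43) = -6*(-43) = 258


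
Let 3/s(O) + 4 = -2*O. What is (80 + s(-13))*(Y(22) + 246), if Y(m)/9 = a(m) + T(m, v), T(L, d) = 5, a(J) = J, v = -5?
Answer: 862107/22 ≈ 39187.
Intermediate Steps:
s(O) = 3/(-4 - 2*O)
Y(m) = 45 + 9*m (Y(m) = 9*(m + 5) = 9*(5 + m) = 45 + 9*m)
(80 + s(-13))*(Y(22) + 246) = (80 - 3/(4 + 2*(-13)))*((45 + 9*22) + 246) = (80 - 3/(4 - 26))*((45 + 198) + 246) = (80 - 3/(-22))*(243 + 246) = (80 - 3*(-1/22))*489 = (80 + 3/22)*489 = (1763/22)*489 = 862107/22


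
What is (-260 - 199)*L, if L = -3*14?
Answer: 19278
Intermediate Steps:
L = -42
(-260 - 199)*L = (-260 - 199)*(-42) = -459*(-42) = 19278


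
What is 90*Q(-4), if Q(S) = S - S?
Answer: 0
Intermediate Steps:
Q(S) = 0
90*Q(-4) = 90*0 = 0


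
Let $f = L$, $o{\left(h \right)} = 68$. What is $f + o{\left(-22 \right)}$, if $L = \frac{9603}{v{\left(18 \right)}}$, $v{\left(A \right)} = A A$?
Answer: $\frac{3515}{36} \approx 97.639$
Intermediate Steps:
$v{\left(A \right)} = A^{2}$
$L = \frac{1067}{36}$ ($L = \frac{9603}{18^{2}} = \frac{9603}{324} = 9603 \cdot \frac{1}{324} = \frac{1067}{36} \approx 29.639$)
$f = \frac{1067}{36} \approx 29.639$
$f + o{\left(-22 \right)} = \frac{1067}{36} + 68 = \frac{3515}{36}$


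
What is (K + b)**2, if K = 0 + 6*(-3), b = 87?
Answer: 4761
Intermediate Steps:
K = -18 (K = 0 - 18 = -18)
(K + b)**2 = (-18 + 87)**2 = 69**2 = 4761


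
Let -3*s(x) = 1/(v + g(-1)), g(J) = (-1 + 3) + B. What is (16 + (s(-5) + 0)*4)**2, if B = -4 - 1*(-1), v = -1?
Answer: 2500/9 ≈ 277.78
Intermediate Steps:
B = -3 (B = -4 + 1 = -3)
g(J) = -1 (g(J) = (-1 + 3) - 3 = 2 - 3 = -1)
s(x) = 1/6 (s(x) = -1/(3*(-1 - 1)) = -1/3/(-2) = -1/3*(-1/2) = 1/6)
(16 + (s(-5) + 0)*4)**2 = (16 + (1/6 + 0)*4)**2 = (16 + (1/6)*4)**2 = (16 + 2/3)**2 = (50/3)**2 = 2500/9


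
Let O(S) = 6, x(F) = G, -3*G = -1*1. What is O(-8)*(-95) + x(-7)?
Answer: -1709/3 ≈ -569.67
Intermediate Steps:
G = ⅓ (G = -(-1)/3 = -⅓*(-1) = ⅓ ≈ 0.33333)
x(F) = ⅓
O(-8)*(-95) + x(-7) = 6*(-95) + ⅓ = -570 + ⅓ = -1709/3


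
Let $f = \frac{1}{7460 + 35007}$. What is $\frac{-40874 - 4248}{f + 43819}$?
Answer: $- \frac{958097987}{930430737} \approx -1.0297$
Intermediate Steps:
$f = \frac{1}{42467} \approx 2.3548 \cdot 10^{-5}$
$\frac{-40874 - 4248}{f + 43819} = \frac{-40874 - 4248}{\frac{1}{42467} + 43819} = - \frac{45122}{\frac{1860861474}{42467}} = \left(-45122\right) \frac{42467}{1860861474} = - \frac{958097987}{930430737}$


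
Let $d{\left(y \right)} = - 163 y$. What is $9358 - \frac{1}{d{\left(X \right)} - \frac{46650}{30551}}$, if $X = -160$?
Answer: $\frac{7455737827389}{796723430} \approx 9358.0$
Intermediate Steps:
$9358 - \frac{1}{d{\left(X \right)} - \frac{46650}{30551}} = 9358 - \frac{1}{\left(-163\right) \left(-160\right) - \frac{46650}{30551}} = 9358 - \frac{1}{26080 - \frac{46650}{30551}} = 9358 - \frac{1}{\frac{796723430}{30551}} = 9358 - \frac{30551}{796723430} = \frac{7455737827389}{796723430}$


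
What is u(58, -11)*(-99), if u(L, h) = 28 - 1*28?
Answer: 0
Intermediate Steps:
u(L, h) = 0 (u(L, h) = 28 - 28 = 0)
u(58, -11)*(-99) = 0*(-99) = 0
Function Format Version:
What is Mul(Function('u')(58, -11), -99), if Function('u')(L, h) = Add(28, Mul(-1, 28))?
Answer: 0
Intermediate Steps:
Function('u')(L, h) = 0 (Function('u')(L, h) = Add(28, -28) = 0)
Mul(Function('u')(58, -11), -99) = Mul(0, -99) = 0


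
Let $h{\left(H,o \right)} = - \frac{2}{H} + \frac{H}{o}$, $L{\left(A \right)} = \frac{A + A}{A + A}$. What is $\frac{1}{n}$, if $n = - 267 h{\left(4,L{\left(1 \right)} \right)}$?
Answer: $- \frac{2}{1869} \approx -0.0010701$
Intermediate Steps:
$L{\left(A \right)} = 1$ ($L{\left(A \right)} = \frac{2 A}{2 A} = 2 A \frac{1}{2 A} = 1$)
$n = - \frac{1869}{2}$ ($n = - 267 \left(- \frac{2}{4} + \frac{4}{1}\right) = - 267 \left(\left(-2\right) \frac{1}{4} + 4 \cdot 1\right) = - 267 \left(- \frac{1}{2} + 4\right) = \left(-267\right) \frac{7}{2} = - \frac{1869}{2} \approx -934.5$)
$\frac{1}{n} = \frac{1}{- \frac{1869}{2}} = - \frac{2}{1869}$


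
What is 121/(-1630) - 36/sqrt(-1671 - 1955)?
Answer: -121/1630 + 18*I*sqrt(74)/259 ≈ -0.074233 + 0.59785*I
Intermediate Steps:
121/(-1630) - 36/sqrt(-1671 - 1955) = 121*(-1/1630) - 36*(-I*sqrt(74)/518) = -121/1630 - 36*(-I*sqrt(74)/518) = -121/1630 - (-18)*I*sqrt(74)/259 = -121/1630 + 18*I*sqrt(74)/259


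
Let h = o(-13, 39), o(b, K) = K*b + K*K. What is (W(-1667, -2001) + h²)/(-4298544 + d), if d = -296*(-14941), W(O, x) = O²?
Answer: 3807085/123992 ≈ 30.704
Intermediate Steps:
o(b, K) = K² + K*b (o(b, K) = K*b + K² = K² + K*b)
h = 1014 (h = 39*(39 - 13) = 39*26 = 1014)
d = 4422536
(W(-1667, -2001) + h²)/(-4298544 + d) = ((-1667)² + 1014²)/(-4298544 + 4422536) = (2778889 + 1028196)/123992 = 3807085*(1/123992) = 3807085/123992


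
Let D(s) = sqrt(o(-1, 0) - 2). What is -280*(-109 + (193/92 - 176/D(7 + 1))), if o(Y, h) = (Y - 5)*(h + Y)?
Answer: 1255170/23 ≈ 54573.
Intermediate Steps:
o(Y, h) = (-5 + Y)*(Y + h)
D(s) = 2 (D(s) = sqrt(((-1)**2 - 5*(-1) - 5*0 - 1*0) - 2) = sqrt((1 + 5 + 0 + 0) - 2) = sqrt(6 - 2) = sqrt(4) = 2)
-280*(-109 + (193/92 - 176/D(7 + 1))) = -280*(-109 + (193/92 - 176/2)) = -280*(-109 + (193*(1/92) - 176*1/2)) = -280*(-109 + (193/92 - 88)) = -280*(-109 - 7903/92) = -280*(-17931/92) = 1255170/23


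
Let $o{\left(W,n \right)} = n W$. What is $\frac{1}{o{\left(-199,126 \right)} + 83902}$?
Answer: $\frac{1}{58828} \approx 1.6999 \cdot 10^{-5}$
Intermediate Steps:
$o{\left(W,n \right)} = W n$
$\frac{1}{o{\left(-199,126 \right)} + 83902} = \frac{1}{\left(-199\right) 126 + 83902} = \frac{1}{-25074 + 83902} = \frac{1}{58828}$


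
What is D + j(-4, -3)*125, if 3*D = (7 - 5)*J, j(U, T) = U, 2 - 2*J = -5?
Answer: -1493/3 ≈ -497.67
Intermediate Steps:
J = 7/2 (J = 1 - 1/2*(-5) = 1 + 5/2 = 7/2 ≈ 3.5000)
D = 7/3 (D = ((7 - 5)*(7/2))/3 = (2*(7/2))/3 = (1/3)*7 = 7/3 ≈ 2.3333)
D + j(-4, -3)*125 = 7/3 - 4*125 = 7/3 - 500 = -1493/3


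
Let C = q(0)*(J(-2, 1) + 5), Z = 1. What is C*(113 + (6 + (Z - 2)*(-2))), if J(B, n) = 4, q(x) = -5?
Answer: -5445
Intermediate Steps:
C = -45 (C = -5*(4 + 5) = -5*9 = -45)
C*(113 + (6 + (Z - 2)*(-2))) = -45*(113 + (6 + (1 - 2)*(-2))) = -45*(113 + (6 - 1*(-2))) = -45*(113 + (6 + 2)) = -45*(113 + 8) = -45*121 = -5445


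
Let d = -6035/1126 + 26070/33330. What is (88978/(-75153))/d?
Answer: 10119112028/39123223893 ≈ 0.25865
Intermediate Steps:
d = -520581/113726 (d = -6035*1/1126 + 26070*(1/33330) = -6035/1126 + 79/101 = -520581/113726 ≈ -4.5775)
(88978/(-75153))/d = (88978/(-75153))/(-520581/113726) = (88978*(-1/75153))*(-113726/520581) = -88978/75153*(-113726/520581) = 10119112028/39123223893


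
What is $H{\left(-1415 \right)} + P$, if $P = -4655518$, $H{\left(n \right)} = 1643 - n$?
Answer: $-4652460$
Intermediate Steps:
$H{\left(-1415 \right)} + P = \left(1643 - -1415\right) - 4655518 = \left(1643 + 1415\right) - 4655518 = 3058 - 4655518 = -4652460$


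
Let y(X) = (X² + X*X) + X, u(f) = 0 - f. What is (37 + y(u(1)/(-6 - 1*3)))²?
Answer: 9048064/6561 ≈ 1379.1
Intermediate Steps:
u(f) = -f
y(X) = X + 2*X² (y(X) = (X² + X²) + X = 2*X² + X = X + 2*X²)
(37 + y(u(1)/(-6 - 1*3)))² = (37 + ((-1*1)/(-6 - 1*3))*(1 + 2*((-1*1)/(-6 - 1*3))))² = (37 + (-1/(-6 - 3))*(1 + 2*(-1/(-6 - 3))))² = (37 + (-1/(-9))*(1 + 2*(-1/(-9))))² = (37 + (-1*(-⅑))*(1 + 2*(-1*(-⅑))))² = (37 + (1 + 2*(⅑))/9)² = (37 + (1 + 2/9)/9)² = (37 + (⅑)*(11/9))² = (37 + 11/81)² = (3008/81)² = 9048064/6561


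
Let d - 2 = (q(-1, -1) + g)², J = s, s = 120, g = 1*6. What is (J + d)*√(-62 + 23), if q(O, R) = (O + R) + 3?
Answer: 171*I*√39 ≈ 1067.9*I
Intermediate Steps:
g = 6
q(O, R) = 3 + O + R
J = 120
d = 51 (d = 2 + ((3 - 1 - 1) + 6)² = 2 + (1 + 6)² = 2 + 7² = 2 + 49 = 51)
(J + d)*√(-62 + 23) = (120 + 51)*√(-62 + 23) = 171*√(-39) = 171*(I*√39) = 171*I*√39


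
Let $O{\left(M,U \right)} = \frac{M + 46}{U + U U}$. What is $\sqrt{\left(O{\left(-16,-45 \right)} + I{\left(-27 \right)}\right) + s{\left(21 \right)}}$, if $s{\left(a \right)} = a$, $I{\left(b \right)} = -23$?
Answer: $\frac{i \sqrt{8646}}{66} \approx 1.4088 i$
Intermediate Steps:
$O{\left(M,U \right)} = \frac{46 + M}{U + U^{2}}$
$\sqrt{\left(O{\left(-16,-45 \right)} + I{\left(-27 \right)}\right) + s{\left(21 \right)}} = \sqrt{\left(\frac{46 - 16}{\left(-45\right) \left(1 - 45\right)} - 23\right) + 21} = \sqrt{\left(\left(- \frac{1}{45}\right) \frac{1}{-44} \cdot 30 - 23\right) + 21} = \sqrt{\left(\left(- \frac{1}{45}\right) \left(- \frac{1}{44}\right) 30 - 23\right) + 21} = \sqrt{\left(\frac{1}{66} - 23\right) + 21} = \sqrt{- \frac{1517}{66} + 21} = \sqrt{- \frac{131}{66}} = \frac{i \sqrt{8646}}{66}$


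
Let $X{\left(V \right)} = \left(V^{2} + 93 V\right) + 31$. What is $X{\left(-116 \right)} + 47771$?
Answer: $50470$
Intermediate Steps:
$X{\left(V \right)} = 31 + V^{2} + 93 V$
$X{\left(-116 \right)} + 47771 = \left(31 + \left(-116\right)^{2} + 93 \left(-116\right)\right) + 47771 = \left(31 + 13456 - 10788\right) + 47771 = 2699 + 47771 = 50470$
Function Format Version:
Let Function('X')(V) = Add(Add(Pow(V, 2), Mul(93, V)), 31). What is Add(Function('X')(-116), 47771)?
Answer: 50470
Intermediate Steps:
Function('X')(V) = Add(31, Pow(V, 2), Mul(93, V))
Add(Function('X')(-116), 47771) = Add(Add(31, Pow(-116, 2), Mul(93, -116)), 47771) = Add(Add(31, 13456, -10788), 47771) = Add(2699, 47771) = 50470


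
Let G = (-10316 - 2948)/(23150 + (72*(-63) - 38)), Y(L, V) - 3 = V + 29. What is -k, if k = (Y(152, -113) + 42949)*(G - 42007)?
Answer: 2090713341808/1161 ≈ 1.8008e+9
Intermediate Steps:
Y(L, V) = 32 + V (Y(L, V) = 3 + (V + 29) = 3 + (29 + V) = 32 + V)
G = -829/1161 (G = -13264/(23150 + (-4536 - 38)) = -13264/(23150 - 4574) = -13264/18576 = -13264*1/18576 = -829/1161 ≈ -0.71404)
k = -2090713341808/1161 (k = ((32 - 113) + 42949)*(-829/1161 - 42007) = (-81 + 42949)*(-48770956/1161) = 42868*(-48770956/1161) = -2090713341808/1161 ≈ -1.8008e+9)
-k = -1*(-2090713341808/1161) = 2090713341808/1161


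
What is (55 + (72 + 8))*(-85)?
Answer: -11475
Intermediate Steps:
(55 + (72 + 8))*(-85) = (55 + 80)*(-85) = 135*(-85) = -11475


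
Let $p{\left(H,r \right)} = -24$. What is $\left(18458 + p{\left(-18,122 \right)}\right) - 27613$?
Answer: $-9179$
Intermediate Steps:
$\left(18458 + p{\left(-18,122 \right)}\right) - 27613 = \left(18458 - 24\right) - 27613 = 18434 - 27613 = -9179$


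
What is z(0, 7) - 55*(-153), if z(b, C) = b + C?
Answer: 8422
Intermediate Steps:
z(b, C) = C + b
z(0, 7) - 55*(-153) = (7 + 0) - 55*(-153) = 7 + 8415 = 8422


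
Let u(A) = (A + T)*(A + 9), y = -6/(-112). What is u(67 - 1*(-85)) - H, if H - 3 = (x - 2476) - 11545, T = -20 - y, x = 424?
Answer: 278699/8 ≈ 34837.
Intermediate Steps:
y = 3/56 (y = -6*(-1/112) = 3/56 ≈ 0.053571)
T = -1123/56 (T = -20 - 1*3/56 = -20 - 3/56 = -1123/56 ≈ -20.054)
u(A) = (9 + A)*(-1123/56 + A) (u(A) = (A - 1123/56)*(A + 9) = (-1123/56 + A)*(9 + A) = (9 + A)*(-1123/56 + A))
H = -13594 (H = 3 + ((424 - 2476) - 11545) = 3 + (-2052 - 11545) = 3 - 13597 = -13594)
u(67 - 1*(-85)) - H = (-10107/56 + (67 - 1*(-85))**2 - 619*(67 - 1*(-85))/56) - 1*(-13594) = (-10107/56 + (67 + 85)**2 - 619*(67 + 85)/56) + 13594 = (-10107/56 + 152**2 - 619/56*152) + 13594 = (-10107/56 + 23104 - 11761/7) + 13594 = 169947/8 + 13594 = 278699/8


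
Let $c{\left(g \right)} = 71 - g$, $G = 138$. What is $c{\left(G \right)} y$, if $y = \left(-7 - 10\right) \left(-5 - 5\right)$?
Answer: $-11390$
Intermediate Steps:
$y = 170$ ($y = \left(-17\right) \left(-10\right) = 170$)
$c{\left(G \right)} y = \left(71 - 138\right) 170 = \left(-67\right) 170 = -11390$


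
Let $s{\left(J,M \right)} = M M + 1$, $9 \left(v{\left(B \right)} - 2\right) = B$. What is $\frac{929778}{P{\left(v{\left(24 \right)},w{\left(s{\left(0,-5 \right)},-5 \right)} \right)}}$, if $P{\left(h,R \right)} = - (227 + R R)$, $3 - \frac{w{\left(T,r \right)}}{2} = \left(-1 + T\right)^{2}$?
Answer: $- \frac{309926}{515921} \approx -0.60072$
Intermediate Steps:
$v{\left(B \right)} = 2 + \frac{B}{9}$
$s{\left(J,M \right)} = 1 + M^{2}$ ($s{\left(J,M \right)} = M^{2} + 1 = 1 + M^{2}$)
$w{\left(T,r \right)} = 6 - 2 \left(-1 + T\right)^{2}$
$P{\left(h,R \right)} = -227 - R^{2}$ ($P{\left(h,R \right)} = - (227 + R^{2}) = -227 - R^{2}$)
$\frac{929778}{P{\left(v{\left(24 \right)},w{\left(s{\left(0,-5 \right)},-5 \right)} \right)}} = \frac{929778}{-227 - \left(6 - 2 \left(-1 + \left(1 + \left(-5\right)^{2}\right)\right)^{2}\right)^{2}} = \frac{929778}{-227 - \left(6 - 2 \left(-1 + \left(1 + 25\right)\right)^{2}\right)^{2}} = \frac{929778}{-227 - \left(6 - 2 \left(-1 + 26\right)^{2}\right)^{2}} = \frac{929778}{-227 - \left(6 - 2 \cdot 25^{2}\right)^{2}} = \frac{929778}{-227 - \left(6 - 1250\right)^{2}} = \frac{929778}{-227 - \left(-1244\right)^{2}} = \frac{929778}{-227 - 1547536} = \frac{929778}{-1547763} = 929778 \left(- \frac{1}{1547763}\right) = - \frac{309926}{515921}$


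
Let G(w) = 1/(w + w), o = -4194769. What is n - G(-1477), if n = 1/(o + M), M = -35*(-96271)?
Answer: 411165/1218944468 ≈ 0.00033731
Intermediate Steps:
M = 3369485
G(w) = 1/(2*w)
n = -1/825284 (n = 1/(-4194769 + 3369485) = 1/(-825284) = -1/825284 ≈ -1.2117e-6)
n - G(-1477) = -1/825284 - 1/(2*(-1477)) = -1/825284 - (-1)/(2*1477) = -1/825284 - 1*(-1/2954) = -1/825284 + 1/2954 = 411165/1218944468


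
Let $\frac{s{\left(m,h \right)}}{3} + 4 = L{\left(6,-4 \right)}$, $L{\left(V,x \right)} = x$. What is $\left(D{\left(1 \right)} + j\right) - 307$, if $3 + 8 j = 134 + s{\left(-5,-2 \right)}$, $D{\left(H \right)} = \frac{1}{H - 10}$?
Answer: $- \frac{21149}{72} \approx -293.74$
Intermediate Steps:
$s{\left(m,h \right)} = -24$ ($s{\left(m,h \right)} = -12 + 3 \left(-4\right) = -12 - 12 = -24$)
$D{\left(H \right)} = \frac{1}{-10 + H}$
$j = \frac{107}{8}$ ($j = - \frac{3}{8} + \frac{134 - 24}{8} = - \frac{3}{8} + \frac{1}{8} \cdot 110 = - \frac{3}{8} + \frac{55}{4} = \frac{107}{8} \approx 13.375$)
$\left(D{\left(1 \right)} + j\right) - 307 = \left(\frac{1}{-10 + 1} + \frac{107}{8}\right) - 307 = \left(\frac{1}{-9} + \frac{107}{8}\right) - 307 = \left(- \frac{1}{9} + \frac{107}{8}\right) - 307 = \frac{955}{72} - 307 = - \frac{21149}{72}$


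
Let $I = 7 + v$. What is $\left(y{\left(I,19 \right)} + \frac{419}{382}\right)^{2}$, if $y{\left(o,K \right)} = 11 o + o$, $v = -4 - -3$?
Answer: $\frac{779693929}{145924} \approx 5343.1$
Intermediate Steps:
$v = -1$ ($v = -4 + 3 = -1$)
$I = 6$ ($I = 7 - 1 = 6$)
$y{\left(o,K \right)} = 12 o$
$\left(y{\left(I,19 \right)} + \frac{419}{382}\right)^{2} = \left(12 \cdot 6 + \frac{419}{382}\right)^{2} = \left(72 + 419 \cdot \frac{1}{382}\right)^{2} = \left(72 + \frac{419}{382}\right)^{2} = \left(\frac{27923}{382}\right)^{2} = \frac{779693929}{145924}$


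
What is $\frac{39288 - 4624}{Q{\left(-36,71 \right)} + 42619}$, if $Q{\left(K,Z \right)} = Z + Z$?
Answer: $\frac{34664}{42761} \approx 0.81065$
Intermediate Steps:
$Q{\left(K,Z \right)} = 2 Z$
$\frac{39288 - 4624}{Q{\left(-36,71 \right)} + 42619} = \frac{39288 - 4624}{2 \cdot 71 + 42619} = \frac{34664}{142 + 42619} = \frac{34664}{42761}$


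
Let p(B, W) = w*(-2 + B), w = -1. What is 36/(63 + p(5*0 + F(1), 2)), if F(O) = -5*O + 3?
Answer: 36/67 ≈ 0.53731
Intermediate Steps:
F(O) = 3 - 5*O
p(B, W) = 2 - B (p(B, W) = -(-2 + B) = 2 - B)
36/(63 + p(5*0 + F(1), 2)) = 36/(63 + (2 - (5*0 + (3 - 5*1)))) = 36/(63 + (2 - (0 + (3 - 5)))) = 36/(63 + (2 - (0 - 2))) = 36/(63 + (2 - 1*(-2))) = 36/(63 + (2 + 2)) = 36/(63 + 4) = 36/67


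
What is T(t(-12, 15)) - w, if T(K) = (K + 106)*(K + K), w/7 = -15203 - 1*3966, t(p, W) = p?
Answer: 131927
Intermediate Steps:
w = -134183 (w = 7*(-15203 - 1*3966) = 7*(-15203 - 3966) = 7*(-19169) = -134183)
T(K) = 2*K*(106 + K) (T(K) = (106 + K)*(2*K) = 2*K*(106 + K))
T(t(-12, 15)) - w = 2*(-12)*(106 - 12) - 1*(-134183) = 2*(-12)*94 + 134183 = -2256 + 134183 = 131927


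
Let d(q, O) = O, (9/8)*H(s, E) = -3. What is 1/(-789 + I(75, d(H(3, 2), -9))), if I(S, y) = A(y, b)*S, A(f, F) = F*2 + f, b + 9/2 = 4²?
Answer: 1/261 ≈ 0.0038314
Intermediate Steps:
b = 23/2 (b = -9/2 + 4² = -9/2 + 16 = 23/2 ≈ 11.500)
H(s, E) = -8/3 (H(s, E) = (8/9)*(-3) = -8/3)
A(f, F) = f + 2*F (A(f, F) = 2*F + f = f + 2*F)
I(S, y) = S*(23 + y) (I(S, y) = (y + 2*(23/2))*S = (y + 23)*S = (23 + y)*S = S*(23 + y))
1/(-789 + I(75, d(H(3, 2), -9))) = 1/(-789 + 75*(23 - 9)) = 1/(-789 + 75*14) = 1/(-789 + 1050) = 1/261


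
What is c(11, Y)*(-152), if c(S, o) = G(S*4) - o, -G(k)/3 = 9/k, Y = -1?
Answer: -646/11 ≈ -58.727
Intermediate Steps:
G(k) = -27/k
c(S, o) = -o - 27/(4*S) (c(S, o) = -27*1/(4*S) - o = -27/(4*S) - o = -o - 27/(4*S))
c(11, Y)*(-152) = (-1*(-1) - 27/4/11)*(-152) = (1 - 27/4*1/11)*(-152) = (1 - 27/44)*(-152) = (17/44)*(-152) = -646/11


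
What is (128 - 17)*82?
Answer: 9102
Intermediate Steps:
(128 - 17)*82 = 111*82 = 9102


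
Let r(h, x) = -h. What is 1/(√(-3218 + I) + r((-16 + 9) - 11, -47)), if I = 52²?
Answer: 9/419 - I*√514/838 ≈ 0.02148 - 0.027054*I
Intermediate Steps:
I = 2704
1/(√(-3218 + I) + r((-16 + 9) - 11, -47)) = 1/(√(-3218 + 2704) - ((-16 + 9) - 11)) = 1/(√(-514) - (-7 - 11)) = 1/(I*√514 - 1*(-18)) = 1/(I*√514 + 18) = 1/(18 + I*√514)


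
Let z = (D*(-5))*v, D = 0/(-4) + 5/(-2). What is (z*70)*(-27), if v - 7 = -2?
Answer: -118125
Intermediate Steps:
v = 5 (v = 7 - 2 = 5)
D = -5/2 (D = 0*(-¼) + 5*(-½) = 0 - 5/2 = -5/2 ≈ -2.5000)
z = 125/2 (z = -5/2*(-5)*5 = (25/2)*5 = 125/2 ≈ 62.500)
(z*70)*(-27) = ((125/2)*70)*(-27) = 4375*(-27) = -118125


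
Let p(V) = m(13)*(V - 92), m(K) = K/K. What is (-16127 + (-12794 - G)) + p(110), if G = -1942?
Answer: -26961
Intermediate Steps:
m(K) = 1
p(V) = -92 + V (p(V) = 1*(V - 92) = 1*(-92 + V) = -92 + V)
(-16127 + (-12794 - G)) + p(110) = (-16127 + (-12794 - 1*(-1942))) + (-92 + 110) = (-16127 + (-12794 + 1942)) + 18 = (-16127 - 10852) + 18 = -26979 + 18 = -26961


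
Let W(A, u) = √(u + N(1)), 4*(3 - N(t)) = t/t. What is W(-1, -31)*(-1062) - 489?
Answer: -489 - 531*I*√113 ≈ -489.0 - 5644.6*I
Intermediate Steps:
N(t) = 11/4 (N(t) = 3 - t/(4*t) = 3 - ¼*1 = 3 - ¼ = 11/4)
W(A, u) = √(11/4 + u) (W(A, u) = √(u + 11/4) = √(11/4 + u))
W(-1, -31)*(-1062) - 489 = (√(11 + 4*(-31))/2)*(-1062) - 489 = (√(11 - 124)/2)*(-1062) - 489 = (√(-113)/2)*(-1062) - 489 = ((I*√113)/2)*(-1062) - 489 = (I*√113/2)*(-1062) - 489 = -531*I*√113 - 489 = -489 - 531*I*√113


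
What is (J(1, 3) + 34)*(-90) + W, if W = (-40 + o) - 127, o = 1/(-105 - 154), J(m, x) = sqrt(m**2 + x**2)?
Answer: -835794/259 - 90*sqrt(10) ≈ -3511.6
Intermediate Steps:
o = -1/259 (o = 1/(-259) = -1/259 ≈ -0.0038610)
W = -43254/259 (W = (-40 - 1/259) - 127 = -10361/259 - 127 = -43254/259 ≈ -167.00)
(J(1, 3) + 34)*(-90) + W = (sqrt(1**2 + 3**2) + 34)*(-90) - 43254/259 = (sqrt(1 + 9) + 34)*(-90) - 43254/259 = (sqrt(10) + 34)*(-90) - 43254/259 = (34 + sqrt(10))*(-90) - 43254/259 = (-3060 - 90*sqrt(10)) - 43254/259 = -835794/259 - 90*sqrt(10)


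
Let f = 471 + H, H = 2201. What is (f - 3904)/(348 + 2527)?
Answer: -1232/2875 ≈ -0.42852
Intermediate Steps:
f = 2672 (f = 471 + 2201 = 2672)
(f - 3904)/(348 + 2527) = (2672 - 3904)/(348 + 2527) = -1232/2875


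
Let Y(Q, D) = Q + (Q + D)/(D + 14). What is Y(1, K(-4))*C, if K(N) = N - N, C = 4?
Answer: 30/7 ≈ 4.2857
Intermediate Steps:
K(N) = 0
Y(Q, D) = Q + (D + Q)/(14 + D)
Y(1, K(-4))*C = ((0 + 15*1 + 0*1)/(14 + 0))*4 = ((0 + 15 + 0)/14)*4 = ((1/14)*15)*4 = (15/14)*4 = 30/7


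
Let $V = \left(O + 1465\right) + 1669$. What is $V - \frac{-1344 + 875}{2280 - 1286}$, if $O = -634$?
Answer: $\frac{355067}{142} \approx 2500.5$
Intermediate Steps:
$V = 2500$ ($V = \left(-634 + 1465\right) + 1669 = 831 + 1669 = 2500$)
$V - \frac{-1344 + 875}{2280 - 1286} = 2500 - \frac{-1344 + 875}{2280 - 1286} = 2500 - - \frac{469}{994} = 2500 - \left(-469\right) \frac{1}{994} = 2500 - - \frac{67}{142} = 2500 + \frac{67}{142} = \frac{355067}{142}$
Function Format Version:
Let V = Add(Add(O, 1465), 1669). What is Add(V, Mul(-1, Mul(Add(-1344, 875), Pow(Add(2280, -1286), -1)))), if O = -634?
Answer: Rational(355067, 142) ≈ 2500.5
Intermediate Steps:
V = 2500 (V = Add(Add(-634, 1465), 1669) = Add(831, 1669) = 2500)
Add(V, Mul(-1, Mul(Add(-1344, 875), Pow(Add(2280, -1286), -1)))) = Add(2500, Mul(-1, Mul(Add(-1344, 875), Pow(Add(2280, -1286), -1)))) = Add(2500, Mul(-1, Mul(-469, Pow(994, -1)))) = Add(2500, Mul(-1, Mul(-469, Rational(1, 994)))) = Add(2500, Mul(-1, Rational(-67, 142))) = Add(2500, Rational(67, 142)) = Rational(355067, 142)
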